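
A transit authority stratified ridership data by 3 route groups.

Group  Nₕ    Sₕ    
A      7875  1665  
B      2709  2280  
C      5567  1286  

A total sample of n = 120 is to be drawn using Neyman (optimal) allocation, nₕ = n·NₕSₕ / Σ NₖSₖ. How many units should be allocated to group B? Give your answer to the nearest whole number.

28

A: NₕSₕ = 7875·1665 = 13111875
B: NₕSₕ = 2709·2280 = 6176520
C: NₕSₕ = 5567·1286 = 7159162
Σ NₕSₕ = 26447557.
n_B = 120·6176520/26447557 = 28.025... → 28.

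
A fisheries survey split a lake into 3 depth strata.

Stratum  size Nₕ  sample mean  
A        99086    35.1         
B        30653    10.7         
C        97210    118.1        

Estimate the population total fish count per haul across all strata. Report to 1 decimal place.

15286406.7

Population total = Σ Nₕ·x̄ₕ (each stratum's size times its mean).
99086·35.1 + 30653·10.7 + 97210·118.1 = 3477918.6 + 327987.1 + 11480501 = 15286406.7.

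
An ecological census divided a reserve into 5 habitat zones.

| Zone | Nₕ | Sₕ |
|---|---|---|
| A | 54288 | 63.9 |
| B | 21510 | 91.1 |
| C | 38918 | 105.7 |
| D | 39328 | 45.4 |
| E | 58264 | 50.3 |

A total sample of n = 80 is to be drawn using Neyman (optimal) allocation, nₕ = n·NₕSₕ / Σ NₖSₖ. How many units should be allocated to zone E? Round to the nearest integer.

Σ NₕSₕ = 54288·63.9 + 21510·91.1 + 38918·105.7 + 39328·45.4 + 58264·50.3 = 14258367.2.
Share for E: 2930679.2/14258367.2 = 0.20554.
n_E = 80 × 0.20554 = 16.443... → 16.

16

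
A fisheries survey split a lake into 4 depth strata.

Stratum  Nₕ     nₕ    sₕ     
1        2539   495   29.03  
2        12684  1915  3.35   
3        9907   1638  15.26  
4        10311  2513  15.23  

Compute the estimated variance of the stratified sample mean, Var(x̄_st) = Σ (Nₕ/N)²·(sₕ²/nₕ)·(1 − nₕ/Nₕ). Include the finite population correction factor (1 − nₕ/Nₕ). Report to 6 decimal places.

0.022852

N = 35441. Term for each stratum: Wₕ²sₕ²/nₕ·(1−nₕ/Nₕ).
Var(x̄_st) = 0.007034294 + 0.000637295 + 0.009272106 + 0.005908529 = 0.022852225 → 0.022852.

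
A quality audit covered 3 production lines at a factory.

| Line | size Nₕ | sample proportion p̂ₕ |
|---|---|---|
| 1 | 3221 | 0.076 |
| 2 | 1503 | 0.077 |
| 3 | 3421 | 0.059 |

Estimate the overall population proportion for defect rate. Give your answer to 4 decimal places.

0.0690

Wₕ = Nₕ/N with N = 8145: 0.3955, 0.1845, 0.4200.
p̂_st = 0.3955·0.076 + 0.1845·0.077 + 0.4200·0.059 ≈ 0.069044... → 0.0690.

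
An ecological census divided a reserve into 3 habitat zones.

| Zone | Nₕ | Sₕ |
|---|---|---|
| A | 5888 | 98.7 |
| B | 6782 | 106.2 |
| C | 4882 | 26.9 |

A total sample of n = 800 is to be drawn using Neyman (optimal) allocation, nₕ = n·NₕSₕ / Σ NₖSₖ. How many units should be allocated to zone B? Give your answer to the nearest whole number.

402

A: NₕSₕ = 5888·98.7 = 581145.6
B: NₕSₕ = 6782·106.2 = 720248.4
C: NₕSₕ = 4882·26.9 = 131325.8
Σ NₕSₕ = 1432719.8.
n_B = 800·720248.4/1432719.8 = 402.171... → 402.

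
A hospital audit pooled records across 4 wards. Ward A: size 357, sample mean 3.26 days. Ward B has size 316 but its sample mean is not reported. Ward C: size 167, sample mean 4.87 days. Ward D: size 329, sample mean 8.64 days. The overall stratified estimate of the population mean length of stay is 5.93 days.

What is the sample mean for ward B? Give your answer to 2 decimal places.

Σ Nₕx̄ₕ = N·μ, so 316·x̄_B = 1169·5.93 − (357·3.26 + 167·4.87 + 329·8.64).
= 6932.17 − 4819.67 = 2112.5.
x̄_B = 2112.5 / 316 = 6.6851... → 6.69.

6.69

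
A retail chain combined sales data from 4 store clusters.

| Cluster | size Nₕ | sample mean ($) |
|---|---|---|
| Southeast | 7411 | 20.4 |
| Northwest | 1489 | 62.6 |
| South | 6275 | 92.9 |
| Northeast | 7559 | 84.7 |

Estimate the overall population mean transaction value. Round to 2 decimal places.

N = 7411 + 1489 + 6275 + 7559 = 22734.
The stratified mean weights each stratum mean by its population share Nₕ/N.
Σ Nₕx̄ₕ = 7411·20.4 + 1489·62.6 + 6275·92.9 + 7559·84.7 = 151184.4 + 93211.4 + 582947.5 + 640247.3 = 1467590.6.
Divide by N: 1467590.6 / 22734 = 64.5549... → 64.55.

64.55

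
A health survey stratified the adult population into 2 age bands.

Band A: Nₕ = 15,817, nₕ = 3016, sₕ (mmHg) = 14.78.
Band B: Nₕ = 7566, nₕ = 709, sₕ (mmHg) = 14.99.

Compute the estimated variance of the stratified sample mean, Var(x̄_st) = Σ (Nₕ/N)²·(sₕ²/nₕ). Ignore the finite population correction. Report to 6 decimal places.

N = 23383; Wₕ = Nₕ/N.
band A: (15817/23383)²·14.78²/3016 = 0.033140977
band B: (7566/23383)²·14.99²/709 = 0.033180983
Sum = 0.066321959 → 0.066322.

0.066322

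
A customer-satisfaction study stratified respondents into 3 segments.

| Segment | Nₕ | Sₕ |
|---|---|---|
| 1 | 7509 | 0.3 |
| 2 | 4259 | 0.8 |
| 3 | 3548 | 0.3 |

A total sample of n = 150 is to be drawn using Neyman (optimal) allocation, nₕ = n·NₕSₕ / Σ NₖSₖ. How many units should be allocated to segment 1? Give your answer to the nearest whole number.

50

1: NₕSₕ = 7509·0.3 = 2252.7
2: NₕSₕ = 4259·0.8 = 3407.2
3: NₕSₕ = 3548·0.3 = 1064.4
Σ NₕSₕ = 6724.3.
n_1 = 150·2252.7/6724.3 = 50.251... → 50.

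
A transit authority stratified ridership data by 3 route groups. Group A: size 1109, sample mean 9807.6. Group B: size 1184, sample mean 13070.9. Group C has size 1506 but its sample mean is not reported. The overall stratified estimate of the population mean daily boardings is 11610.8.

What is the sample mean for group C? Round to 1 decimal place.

Σ Nₕx̄ₕ = N·μ, so 1506·x̄_C = 3799·11610.8 − (1109·9807.6 + 1184·13070.9).
= 44109429.2 − 26352574 = 17756855.2.
x̄_C = 17756855.2 / 1506 = 11790.741... → 11790.7.

11790.7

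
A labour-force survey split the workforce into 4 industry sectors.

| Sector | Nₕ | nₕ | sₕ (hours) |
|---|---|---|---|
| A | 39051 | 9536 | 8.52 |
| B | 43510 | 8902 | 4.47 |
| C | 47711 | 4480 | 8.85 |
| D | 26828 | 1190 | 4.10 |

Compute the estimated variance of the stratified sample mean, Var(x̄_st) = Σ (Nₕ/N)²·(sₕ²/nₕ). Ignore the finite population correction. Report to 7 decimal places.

N = 157100. Term for each stratum: Wₕ²sₕ²/nₕ.
Var(x̄_st) = 0.0004703541 + 0.0001721683 + 0.0016124758 + 0.0004119504 = 0.0026669486 → 0.0026669.

0.0026669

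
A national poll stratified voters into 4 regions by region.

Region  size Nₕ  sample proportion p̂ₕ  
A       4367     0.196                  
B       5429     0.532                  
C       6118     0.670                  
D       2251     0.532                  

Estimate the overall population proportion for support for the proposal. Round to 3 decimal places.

0.498

N = 4367 + 5429 + 6118 + 2251 = 18165.
Overall proportion = Σ (Nₕ/N)·p̂ₕ.
Σ Nₕp̂ₕ = 855.932 + 2888.228 + 4099.06 + 1197.532 = 9040.752.
9040.752 / 18165 = 0.49770... → 0.498.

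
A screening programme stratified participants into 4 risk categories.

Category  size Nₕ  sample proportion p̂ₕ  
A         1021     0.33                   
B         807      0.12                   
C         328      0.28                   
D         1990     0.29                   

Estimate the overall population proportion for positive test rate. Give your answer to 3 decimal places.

N = 1021 + 807 + 328 + 1990 = 4146.
Overall proportion = Σ (Nₕ/N)·p̂ₕ.
Σ Nₕp̂ₕ = 336.93 + 96.84 + 91.84 + 577.1 = 1102.71.
1102.71 / 4146 = 0.26597... → 0.266.

0.266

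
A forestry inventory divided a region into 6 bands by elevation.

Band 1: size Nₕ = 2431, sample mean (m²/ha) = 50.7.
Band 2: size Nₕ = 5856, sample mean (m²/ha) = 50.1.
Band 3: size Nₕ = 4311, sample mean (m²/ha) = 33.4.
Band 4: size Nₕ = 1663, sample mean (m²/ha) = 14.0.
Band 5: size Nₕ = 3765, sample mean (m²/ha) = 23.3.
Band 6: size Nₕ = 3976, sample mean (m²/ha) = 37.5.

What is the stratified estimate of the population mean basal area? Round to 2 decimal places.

37.30

N = 22002; weights Wₕ = Nₕ/N = (0.1105, 0.2662, 0.1959, 0.0756, 0.1711, 0.1807).
x̄_st = Σ Wₕ·x̄ₕ = 0.1105·50.7 + 0.2662·50.1 + 0.1959·33.4 + 0.0756·14.0 + 0.1711·23.3 + 0.1807·37.5 ≈ 37.3026...
→ 37.30.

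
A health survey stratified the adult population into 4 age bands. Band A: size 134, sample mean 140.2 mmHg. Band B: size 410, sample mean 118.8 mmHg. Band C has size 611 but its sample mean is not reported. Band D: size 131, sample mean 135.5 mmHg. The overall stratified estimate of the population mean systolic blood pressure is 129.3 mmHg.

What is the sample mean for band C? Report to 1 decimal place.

132.6

Σ Nₕx̄ₕ = N·μ, so 611·x̄_C = 1286·129.3 − (134·140.2 + 410·118.8 + 131·135.5).
= 166279.8 − 85245.3 = 81034.5.
x̄_C = 81034.5 / 611 = 132.626... → 132.6.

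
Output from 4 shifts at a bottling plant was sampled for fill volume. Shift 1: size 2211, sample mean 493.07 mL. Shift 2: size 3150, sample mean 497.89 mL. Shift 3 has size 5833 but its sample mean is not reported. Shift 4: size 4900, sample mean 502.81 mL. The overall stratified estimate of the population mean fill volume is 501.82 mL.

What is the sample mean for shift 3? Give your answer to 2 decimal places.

N = 2211 + 3150 + 5833 + 4900 = 16094.
Overall total = μ·N = 501.82·16094 = 8076291.08.
Subtract the known strata: 2211·493.07 + 3150·497.89 + 4900·502.81 = 5122300.27.
Remaining total for shift 3: 8076291.08 − 5122300.27 = 2953990.81.
Divide by its size: 2953990.81 / 5833 = 506.4274... → 506.43.

506.43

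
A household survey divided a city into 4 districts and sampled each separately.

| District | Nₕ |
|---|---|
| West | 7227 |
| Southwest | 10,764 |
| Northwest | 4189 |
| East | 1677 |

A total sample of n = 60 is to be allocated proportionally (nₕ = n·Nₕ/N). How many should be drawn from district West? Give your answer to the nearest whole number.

N = 7227 + 10764 + 4189 + 1677 = 23857.
n_West = 60·7227/23857 = 18.176... → 18.

18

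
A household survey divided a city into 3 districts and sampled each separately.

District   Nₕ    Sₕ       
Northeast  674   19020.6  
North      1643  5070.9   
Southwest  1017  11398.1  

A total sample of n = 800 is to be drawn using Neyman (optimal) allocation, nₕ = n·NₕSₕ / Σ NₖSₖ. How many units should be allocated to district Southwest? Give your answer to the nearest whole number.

Σ NₕSₕ = 674·19020.6 + 1643·5070.9 + 1017·11398.1 = 32743240.8.
Share for Southwest: 11591867.7/32743240.8 = 0.35402.
n_Southwest = 800 × 0.35402 = 283.219... → 283.

283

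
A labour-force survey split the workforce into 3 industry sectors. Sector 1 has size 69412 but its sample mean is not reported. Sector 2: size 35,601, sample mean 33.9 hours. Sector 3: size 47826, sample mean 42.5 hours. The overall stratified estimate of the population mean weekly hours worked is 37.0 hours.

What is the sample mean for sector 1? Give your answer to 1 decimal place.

Σ Nₕx̄ₕ = N·μ, so 69412·x̄_1 = 152839·37.0 − (35601·33.9 + 47826·42.5).
= 5655043 − 3239478.9 = 2415564.1.
x̄_1 = 2415564.1 / 69412 = 34.800... → 34.8.

34.8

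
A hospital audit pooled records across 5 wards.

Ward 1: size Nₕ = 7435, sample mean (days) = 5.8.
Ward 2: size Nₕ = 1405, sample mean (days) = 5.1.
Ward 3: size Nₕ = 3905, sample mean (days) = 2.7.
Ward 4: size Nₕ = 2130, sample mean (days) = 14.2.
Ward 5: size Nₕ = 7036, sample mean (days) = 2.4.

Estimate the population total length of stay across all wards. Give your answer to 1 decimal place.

Population total = Σ Nₕ·x̄ₕ (each stratum's size times its mean).
7435·5.8 + 1405·5.1 + 3905·2.7 + 2130·14.2 + 7036·2.4 = 43123 + 7165.5 + 10543.5 + 30246 + 16886.4 = 107964.4.

107964.4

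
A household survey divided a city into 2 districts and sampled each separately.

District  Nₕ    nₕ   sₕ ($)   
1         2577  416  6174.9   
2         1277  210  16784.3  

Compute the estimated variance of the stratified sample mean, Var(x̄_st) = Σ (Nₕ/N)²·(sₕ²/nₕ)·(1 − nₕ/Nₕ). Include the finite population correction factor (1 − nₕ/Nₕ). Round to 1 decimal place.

157425.3

N = 3854; Wₕ = Nₕ/N.
district 1: (2577/3854)²·6174.9²/416·(1 − 416/2577) = 34364.6790
district 2: (1277/3854)²·16784.3²/210·(1 − 210/1277) = 123060.6113
Sum = 157425.2903 → 157425.3.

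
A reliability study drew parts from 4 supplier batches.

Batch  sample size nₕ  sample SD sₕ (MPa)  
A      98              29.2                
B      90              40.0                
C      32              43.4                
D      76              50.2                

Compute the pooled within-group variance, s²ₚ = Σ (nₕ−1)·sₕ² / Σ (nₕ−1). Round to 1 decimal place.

A: (98−1)·29.2² = 97·852.64 = 82706.08
B: (90−1)·40.0² = 89·1600 = 142400
C: (32−1)·43.4² = 31·1883.56 = 58390.36
D: (76−1)·50.2² = 75·2520.04 = 189003
Numerator = 472499.44; denominator = Σ(nₕ−1) = 292.
s²ₚ = 472499.44/292 = 1618.149... → 1618.1.

1618.1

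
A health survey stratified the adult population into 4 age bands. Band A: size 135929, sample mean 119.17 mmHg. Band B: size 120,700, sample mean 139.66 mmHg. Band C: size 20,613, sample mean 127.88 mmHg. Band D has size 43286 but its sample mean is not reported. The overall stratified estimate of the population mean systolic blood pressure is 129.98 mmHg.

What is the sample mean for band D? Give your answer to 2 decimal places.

137.93

N = 135929 + 120700 + 20613 + 43286 = 320528.
Overall total = μ·N = 129.98·320528 = 41662229.44.
Subtract the known strata: 135929·119.17 + 120700·139.66 + 20613·127.88 = 35691611.37.
Remaining total for band D: 41662229.44 − 35691611.37 = 5970618.07.
Divide by its size: 5970618.07 / 43286 = 137.9342... → 137.93.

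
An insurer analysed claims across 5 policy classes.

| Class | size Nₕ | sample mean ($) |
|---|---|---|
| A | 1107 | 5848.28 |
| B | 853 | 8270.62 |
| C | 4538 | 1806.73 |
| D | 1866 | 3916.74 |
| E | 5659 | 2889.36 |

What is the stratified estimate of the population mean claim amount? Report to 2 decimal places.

N = 14023; weights Wₕ = Nₕ/N = (0.0789, 0.0608, 0.3236, 0.1331, 0.4036).
x̄_st = Σ Wₕ·x̄ₕ = 0.0789·5848.28 + 0.0608·8270.62 + 0.3236·1806.73 + 0.1331·3916.74 + 0.4036·2889.36 ≈ 3236.6363...
→ 3236.64.

3236.64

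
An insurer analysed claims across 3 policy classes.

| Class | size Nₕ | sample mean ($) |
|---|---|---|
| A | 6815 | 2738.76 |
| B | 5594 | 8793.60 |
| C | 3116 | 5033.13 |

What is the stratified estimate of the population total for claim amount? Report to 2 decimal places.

Estimate total by summing Nₕ·x̄ₕ over strata.
6815·2738.76 + 5594·8793.60 + 3116·5033.13 = 18664649.4 + 49191398.4 + 15683233.08 = 83539280.88.

83539280.88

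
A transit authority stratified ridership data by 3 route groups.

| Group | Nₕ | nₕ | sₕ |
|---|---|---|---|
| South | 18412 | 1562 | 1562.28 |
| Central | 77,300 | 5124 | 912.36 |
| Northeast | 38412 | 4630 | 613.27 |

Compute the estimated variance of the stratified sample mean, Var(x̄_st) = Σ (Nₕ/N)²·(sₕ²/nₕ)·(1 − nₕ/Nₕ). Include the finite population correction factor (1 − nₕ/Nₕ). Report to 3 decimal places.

83.190

N = 134124; Wₕ = Nₕ/N.
group South: (18412/134124)²·1562.28²/1562·(1 − 1562/18412) = 26.947879
group Central: (77300/134124)²·912.36²/5124·(1 − 5124/77300) = 50.382842
group Northeast: (38412/134124)²·613.27²/4630·(1 − 4630/38412) = 5.859516
Sum = 83.190237 → 83.190.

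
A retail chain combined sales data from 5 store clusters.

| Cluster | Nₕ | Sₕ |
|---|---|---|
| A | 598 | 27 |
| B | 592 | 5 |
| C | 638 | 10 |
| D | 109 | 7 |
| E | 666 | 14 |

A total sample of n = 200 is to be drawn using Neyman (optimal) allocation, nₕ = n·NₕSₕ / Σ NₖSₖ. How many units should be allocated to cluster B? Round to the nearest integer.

Σ NₕSₕ = 598·27 + 592·5 + 638·10 + 109·7 + 666·14 = 35573.
Share for B: 2960/35573 = 0.08321.
n_B = 200 × 0.08321 = 16.642... → 17.

17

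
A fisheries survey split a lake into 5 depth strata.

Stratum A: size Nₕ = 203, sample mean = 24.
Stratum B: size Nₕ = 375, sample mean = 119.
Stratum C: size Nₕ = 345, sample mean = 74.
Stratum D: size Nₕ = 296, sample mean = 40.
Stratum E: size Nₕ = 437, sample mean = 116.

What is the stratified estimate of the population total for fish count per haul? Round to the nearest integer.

137559

A: 203·24 = 4872
B: 375·119 = 44625
C: 345·74 = 25530
D: 296·40 = 11840
E: 437·116 = 50692
τ̂ = Σ Nₕx̄ₕ = 137559.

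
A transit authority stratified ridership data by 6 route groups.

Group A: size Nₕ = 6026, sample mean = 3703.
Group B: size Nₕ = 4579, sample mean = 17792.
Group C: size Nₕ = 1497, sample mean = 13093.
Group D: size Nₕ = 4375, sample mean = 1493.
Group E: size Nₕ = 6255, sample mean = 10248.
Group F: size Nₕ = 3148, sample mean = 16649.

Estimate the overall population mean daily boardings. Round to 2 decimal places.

N = 6026 + 4579 + 1497 + 4375 + 6255 + 3148 = 25880.
The stratified mean weights each stratum mean by its population share Nₕ/N.
Σ Nₕx̄ₕ = 6026·3703 + 4579·17792 + 1497·13093 + 4375·1493 + 6255·10248 + 3148·16649 = 22314278 + 81469568 + 19600221 + 6531875 + 64101240 + 52411052 = 246428234.
Divide by N: 246428234 / 25880 = 9521.9565... → 9521.96.

9521.96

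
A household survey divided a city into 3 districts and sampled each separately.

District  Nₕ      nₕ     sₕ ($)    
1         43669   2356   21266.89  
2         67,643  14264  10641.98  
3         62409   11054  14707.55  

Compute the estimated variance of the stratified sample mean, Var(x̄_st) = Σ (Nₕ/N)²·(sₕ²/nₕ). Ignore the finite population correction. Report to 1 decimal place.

N = 173721. Term for each stratum: Wₕ²sₕ²/nₕ.
Var(x̄_st) = 12130.3836 + 1203.7731 + 2525.5212 = 15859.6779 → 15859.7.

15859.7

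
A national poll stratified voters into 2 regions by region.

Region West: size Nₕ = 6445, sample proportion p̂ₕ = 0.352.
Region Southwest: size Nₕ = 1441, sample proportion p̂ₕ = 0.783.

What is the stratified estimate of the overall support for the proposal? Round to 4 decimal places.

0.4308

N = 6445 + 1441 = 7886.
Overall proportion = Σ (Nₕ/N)·p̂ₕ.
Σ Nₕp̂ₕ = 2268.64 + 1128.303 = 3396.943.
3396.943 / 7886 = 0.430756... → 0.4308.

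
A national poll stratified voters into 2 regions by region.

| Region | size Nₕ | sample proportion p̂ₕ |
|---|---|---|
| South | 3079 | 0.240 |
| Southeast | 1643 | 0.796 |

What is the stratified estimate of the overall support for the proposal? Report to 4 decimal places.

N = 3079 + 1643 = 4722.
Overall proportion = Σ (Nₕ/N)·p̂ₕ.
Σ Nₕp̂ₕ = 738.96 + 1307.828 = 2046.788.
2046.788 / 4722 = 0.433458... → 0.4335.

0.4335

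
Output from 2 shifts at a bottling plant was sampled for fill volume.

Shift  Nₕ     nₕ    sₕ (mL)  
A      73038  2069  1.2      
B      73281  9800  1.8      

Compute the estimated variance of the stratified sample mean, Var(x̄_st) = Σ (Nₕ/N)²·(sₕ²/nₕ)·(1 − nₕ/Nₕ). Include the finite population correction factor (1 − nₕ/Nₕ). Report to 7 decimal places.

0.0002403

N = 146319; Wₕ = Nₕ/N.
shift A: (73038/146319)²·1.2²/2069·(1 − 2069/73038) = 0.0001685071
shift B: (73281/146319)²·1.8²/9800·(1 − 9800/73281) = 0.0000718377
Sum = 0.0002403448 → 0.0002403.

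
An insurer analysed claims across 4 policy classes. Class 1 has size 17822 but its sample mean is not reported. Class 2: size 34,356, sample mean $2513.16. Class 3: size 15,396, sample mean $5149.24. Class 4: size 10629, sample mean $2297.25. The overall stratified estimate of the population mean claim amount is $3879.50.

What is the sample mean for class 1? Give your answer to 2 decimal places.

Σ Nₕx̄ₕ = N·μ, so 17822·x̄_1 = 78203·3879.50 − (34356·2513.16 + 15396·5149.24 + 10629·2297.25).
= 303388538.5 − 190037294.25 = 113351244.25.
x̄_1 = 113351244.25 / 17822 = 6360.1865... → 6360.19.

6360.19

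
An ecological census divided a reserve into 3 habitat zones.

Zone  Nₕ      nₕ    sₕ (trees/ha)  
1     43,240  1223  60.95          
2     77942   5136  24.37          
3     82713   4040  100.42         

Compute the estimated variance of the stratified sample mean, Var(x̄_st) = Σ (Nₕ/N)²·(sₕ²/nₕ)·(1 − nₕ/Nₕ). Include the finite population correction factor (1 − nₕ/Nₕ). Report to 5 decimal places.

0.53923

N = 203895. Term for each stratum: Wₕ²sₕ²/nₕ·(1−nₕ/Nₕ).
Var(x̄_st) = 0.13274511 + 0.01578380 + 0.39070179 = 0.53923070 → 0.53923.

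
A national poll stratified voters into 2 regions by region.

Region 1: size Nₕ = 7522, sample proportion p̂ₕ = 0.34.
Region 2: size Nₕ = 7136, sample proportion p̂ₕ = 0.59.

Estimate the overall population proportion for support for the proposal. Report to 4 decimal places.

0.4617

N = 7522 + 7136 = 14658.
Overall proportion = Σ (Nₕ/N)·p̂ₕ.
Σ Nₕp̂ₕ = 2557.48 + 4210.24 = 6767.72.
6767.72 / 14658 = 0.461708... → 0.4617.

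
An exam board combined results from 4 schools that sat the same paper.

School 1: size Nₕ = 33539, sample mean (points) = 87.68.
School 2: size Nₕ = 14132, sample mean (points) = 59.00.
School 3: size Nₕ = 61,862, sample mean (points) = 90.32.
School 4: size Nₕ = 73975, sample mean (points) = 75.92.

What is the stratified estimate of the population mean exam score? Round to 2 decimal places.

81.62

N = 183508; weights Wₕ = Nₕ/N = (0.1828, 0.0770, 0.3371, 0.4031).
x̄_st = Σ Wₕ·x̄ₕ = 0.1828·87.68 + 0.0770·59.00 + 0.3371·90.32 + 0.4031·75.92 ≈ 81.6207...
→ 81.62.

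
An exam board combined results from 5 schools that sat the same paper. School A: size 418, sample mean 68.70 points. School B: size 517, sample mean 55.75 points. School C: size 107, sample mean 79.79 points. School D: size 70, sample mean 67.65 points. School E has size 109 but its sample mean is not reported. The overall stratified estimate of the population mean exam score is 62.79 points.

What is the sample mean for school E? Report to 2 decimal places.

53.71

N = 418 + 517 + 107 + 70 + 109 = 1221.
Overall total = μ·N = 62.79·1221 = 76666.59.
Subtract the known strata: 418·68.70 + 517·55.75 + 107·79.79 + 70·67.65 = 70812.38.
Remaining total for school E: 76666.59 − 70812.38 = 5854.21.
Divide by its size: 5854.21 / 109 = 53.7083... → 53.71.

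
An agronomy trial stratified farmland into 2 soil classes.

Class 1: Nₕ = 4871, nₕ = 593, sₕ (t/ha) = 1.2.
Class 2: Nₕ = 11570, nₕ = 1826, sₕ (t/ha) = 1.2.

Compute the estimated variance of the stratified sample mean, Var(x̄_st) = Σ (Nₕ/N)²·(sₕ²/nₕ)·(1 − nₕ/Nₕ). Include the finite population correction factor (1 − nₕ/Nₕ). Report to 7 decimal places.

0.0005161

N = 16441; Wₕ = Nₕ/N.
class 1: (4871/16441)²·1.2²/593·(1 − 593/4871) = 0.0001872019
class 2: (11570/16441)²·1.2²/1826·(1 − 1826/11570) = 0.0003289091
Sum = 0.0005161110 → 0.0005161.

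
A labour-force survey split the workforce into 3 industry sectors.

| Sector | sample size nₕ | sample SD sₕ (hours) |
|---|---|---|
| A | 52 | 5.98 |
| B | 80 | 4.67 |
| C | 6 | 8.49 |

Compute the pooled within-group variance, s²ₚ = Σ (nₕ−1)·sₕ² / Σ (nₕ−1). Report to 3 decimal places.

Degrees of freedom: 51 + 79 + 5 = 135.
Σ(nₕ−1)sₕ² = 51·35.7604 + 79·21.8089 + 5·72.0801 = 3907.084.
s²ₚ = 3907.084 / 135 = 28.94136... → 28.941.

28.941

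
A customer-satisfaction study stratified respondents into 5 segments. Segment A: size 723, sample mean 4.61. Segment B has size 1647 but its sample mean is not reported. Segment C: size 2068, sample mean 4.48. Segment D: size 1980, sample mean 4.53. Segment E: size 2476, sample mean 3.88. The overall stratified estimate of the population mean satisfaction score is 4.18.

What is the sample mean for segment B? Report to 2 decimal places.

3.64

Σ Nₕx̄ₕ = N·μ, so 1647·x̄_B = 8894·4.18 − (723·4.61 + 2068·4.48 + 1980·4.53 + 2476·3.88).
= 37176.92 − 31173.95 = 6002.97.
x̄_B = 6002.97 / 1647 = 3.6448... → 3.64.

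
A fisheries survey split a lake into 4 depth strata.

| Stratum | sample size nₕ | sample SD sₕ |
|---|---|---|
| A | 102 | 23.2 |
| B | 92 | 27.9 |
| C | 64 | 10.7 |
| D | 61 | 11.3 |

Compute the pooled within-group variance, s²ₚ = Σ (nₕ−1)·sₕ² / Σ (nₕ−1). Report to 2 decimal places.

A: (102−1)·23.2² = 101·538.24 = 54362.24
B: (92−1)·27.9² = 91·778.41 = 70835.31
C: (64−1)·10.7² = 63·114.49 = 7212.87
D: (61−1)·11.3² = 60·127.69 = 7661.4
Numerator = 140071.82; denominator = Σ(nₕ−1) = 315.
s²ₚ = 140071.82/315 = 444.6724... → 444.67.

444.67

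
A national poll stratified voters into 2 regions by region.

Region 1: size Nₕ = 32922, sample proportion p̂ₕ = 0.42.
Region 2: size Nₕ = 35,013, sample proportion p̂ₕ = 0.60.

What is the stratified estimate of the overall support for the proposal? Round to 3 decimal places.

0.513

Wₕ = Nₕ/N with N = 67935: 0.4846, 0.5154.
p̂_st = 0.4846·0.42 + 0.5154·0.60 ≈ 0.51277... → 0.513.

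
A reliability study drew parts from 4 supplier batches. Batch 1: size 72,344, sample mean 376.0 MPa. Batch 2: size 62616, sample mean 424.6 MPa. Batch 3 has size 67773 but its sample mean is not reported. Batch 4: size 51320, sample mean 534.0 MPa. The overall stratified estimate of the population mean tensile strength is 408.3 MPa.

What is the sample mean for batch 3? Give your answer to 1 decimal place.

Σ Nₕx̄ₕ = N·μ, so 67773·x̄_3 = 254053·408.3 − (72344·376.0 + 62616·424.6 + 51320·534.0).
= 103729839.9 − 81192977.6 = 22536862.3.
x̄_3 = 22536862.3 / 67773 = 332.535... → 332.5.

332.5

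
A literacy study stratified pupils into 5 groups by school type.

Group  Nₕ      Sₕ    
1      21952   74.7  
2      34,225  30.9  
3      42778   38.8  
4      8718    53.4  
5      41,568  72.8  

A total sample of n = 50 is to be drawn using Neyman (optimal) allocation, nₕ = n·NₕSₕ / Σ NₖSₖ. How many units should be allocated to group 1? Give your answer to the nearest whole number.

10

Σ NₕSₕ = 21952·74.7 + 34225·30.9 + 42778·38.8 + 8718·53.4 + 41568·72.8 = 7848844.9.
Share for 1: 1639814.4/7848844.9 = 0.20892.
n_1 = 50 × 0.20892 = 10.446... → 10.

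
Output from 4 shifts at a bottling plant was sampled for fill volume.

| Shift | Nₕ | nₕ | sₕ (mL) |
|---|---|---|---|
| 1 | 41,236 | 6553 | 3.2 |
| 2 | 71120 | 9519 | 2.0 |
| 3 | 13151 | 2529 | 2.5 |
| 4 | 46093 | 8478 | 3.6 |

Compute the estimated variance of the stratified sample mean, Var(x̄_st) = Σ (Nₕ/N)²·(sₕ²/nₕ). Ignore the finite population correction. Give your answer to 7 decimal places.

0.0002872

N = 171600; Wₕ = Nₕ/N.
shift 1: (41236/171600)²·3.2²/6553 = 0.0000902357
shift 2: (71120/171600)²·2.0²/9519 = 0.0000721801
shift 3: (13151/171600)²·2.5²/2529 = 0.0000145149
shift 4: (46093/171600)²·3.6²/8478 = 0.0001102928
Sum = 0.0002872235 → 0.0002872.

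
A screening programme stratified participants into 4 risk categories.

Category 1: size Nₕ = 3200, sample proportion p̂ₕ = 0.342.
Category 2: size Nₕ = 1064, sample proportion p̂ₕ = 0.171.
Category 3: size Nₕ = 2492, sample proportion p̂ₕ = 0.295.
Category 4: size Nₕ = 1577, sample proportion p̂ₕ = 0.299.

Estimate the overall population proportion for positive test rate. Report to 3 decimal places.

N = 3200 + 1064 + 2492 + 1577 = 8333.
Overall proportion = Σ (Nₕ/N)·p̂ₕ.
Σ Nₕp̂ₕ = 1094.4 + 181.944 + 735.14 + 471.523 = 2483.007.
2483.007 / 8333 = 0.29797... → 0.298.

0.298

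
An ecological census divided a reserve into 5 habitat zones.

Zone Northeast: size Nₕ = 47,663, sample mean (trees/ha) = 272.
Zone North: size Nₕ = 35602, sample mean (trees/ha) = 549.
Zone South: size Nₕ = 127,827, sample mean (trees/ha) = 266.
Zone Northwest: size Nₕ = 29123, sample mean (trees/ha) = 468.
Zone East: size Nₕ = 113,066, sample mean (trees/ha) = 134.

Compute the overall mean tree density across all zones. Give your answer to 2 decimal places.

N = 353281; weights Wₕ = Nₕ/N = (0.1349, 0.1008, 0.3618, 0.0824, 0.3200).
x̄_st = Σ Wₕ·x̄ₕ = 0.1349·272 + 0.1008·549 + 0.3618·266 + 0.0824·468 + 0.3200·134 ≈ 269.7349...
→ 269.73.

269.73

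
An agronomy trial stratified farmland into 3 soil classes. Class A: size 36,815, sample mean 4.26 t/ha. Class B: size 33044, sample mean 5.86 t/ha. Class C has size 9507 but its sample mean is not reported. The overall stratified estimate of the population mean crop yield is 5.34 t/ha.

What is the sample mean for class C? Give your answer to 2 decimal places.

7.71

Σ Nₕx̄ₕ = N·μ, so 9507·x̄_C = 79366·5.34 − (36815·4.26 + 33044·5.86).
= 423814.44 − 350469.74 = 73344.7.
x̄_C = 73344.7 / 9507 = 7.7148... → 7.71.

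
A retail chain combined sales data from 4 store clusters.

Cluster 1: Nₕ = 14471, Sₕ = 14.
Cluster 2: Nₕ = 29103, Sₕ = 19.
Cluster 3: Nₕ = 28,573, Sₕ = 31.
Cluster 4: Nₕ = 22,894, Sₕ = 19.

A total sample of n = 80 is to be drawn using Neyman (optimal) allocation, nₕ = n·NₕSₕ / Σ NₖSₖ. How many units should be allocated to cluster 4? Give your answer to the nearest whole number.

17

1: NₕSₕ = 14471·14 = 202594
2: NₕSₕ = 29103·19 = 552957
3: NₕSₕ = 28573·31 = 885763
4: NₕSₕ = 22894·19 = 434986
Σ NₕSₕ = 2076300.
n_4 = 80·434986/2076300 = 16.760... → 17.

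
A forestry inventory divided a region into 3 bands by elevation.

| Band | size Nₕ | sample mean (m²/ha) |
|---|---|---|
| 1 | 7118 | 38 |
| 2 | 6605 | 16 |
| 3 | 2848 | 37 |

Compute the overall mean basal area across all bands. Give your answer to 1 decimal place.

x̄_st = (Σ Nₕx̄ₕ) / (Σ Nₕ) = (7118·38 + 6605·16 + 2848·37) / 16571
= 481540 / 16571 = 29.059... → 29.1.

29.1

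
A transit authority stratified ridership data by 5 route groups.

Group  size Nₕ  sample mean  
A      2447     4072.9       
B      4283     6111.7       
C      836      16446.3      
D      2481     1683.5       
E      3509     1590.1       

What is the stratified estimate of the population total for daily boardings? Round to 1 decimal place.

A: 2447·4072.9 = 9966386.3
B: 4283·6111.7 = 26176411.1
C: 836·16446.3 = 13749106.8
D: 2481·1683.5 = 4176763.5
E: 3509·1590.1 = 5579660.9
τ̂ = Σ Nₕx̄ₕ = 59648328.6.

59648328.6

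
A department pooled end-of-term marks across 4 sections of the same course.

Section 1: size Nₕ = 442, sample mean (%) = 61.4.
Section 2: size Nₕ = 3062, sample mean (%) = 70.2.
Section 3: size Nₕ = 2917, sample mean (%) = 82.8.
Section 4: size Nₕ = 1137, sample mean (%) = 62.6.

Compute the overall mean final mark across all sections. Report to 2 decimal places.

N = 442 + 3062 + 2917 + 1137 = 7558.
Weight each subgroup mean by Nₕ/N and sum.
Σ Nₕx̄ₕ = 442·61.4 + 3062·70.2 + 2917·82.8 + 1137·62.6 = 27138.8 + 214952.4 + 241527.6 + 71176.2 = 554795.
Divide by N: 554795 / 7558 = 73.4050... → 73.41.

73.41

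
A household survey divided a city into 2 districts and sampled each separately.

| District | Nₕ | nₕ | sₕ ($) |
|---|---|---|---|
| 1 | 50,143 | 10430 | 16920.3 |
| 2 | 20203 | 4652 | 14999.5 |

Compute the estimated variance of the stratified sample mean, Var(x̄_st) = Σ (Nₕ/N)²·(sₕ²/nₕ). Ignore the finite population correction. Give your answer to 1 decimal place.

17935.8

N = 70346; Wₕ = Nₕ/N.
district 1: (50143/70346)²·16920.3²/10430 = 13946.7694
district 2: (20203/70346)²·14999.5²/4652 = 3989.0251
Sum = 17935.7946 → 17935.8.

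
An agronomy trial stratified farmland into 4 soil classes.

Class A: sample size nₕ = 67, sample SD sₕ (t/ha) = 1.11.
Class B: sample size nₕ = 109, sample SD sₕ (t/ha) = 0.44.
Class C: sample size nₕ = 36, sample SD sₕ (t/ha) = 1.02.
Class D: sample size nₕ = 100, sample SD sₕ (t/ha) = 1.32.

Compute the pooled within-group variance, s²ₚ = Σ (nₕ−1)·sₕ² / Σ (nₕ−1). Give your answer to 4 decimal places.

1.0102

A: (67−1)·1.11² = 66·1.2321 = 81.3186
B: (109−1)·0.44² = 108·0.1936 = 20.9088
C: (36−1)·1.02² = 35·1.0404 = 36.414
D: (100−1)·1.32² = 99·1.7424 = 172.4976
Numerator = 311.139; denominator = Σ(nₕ−1) = 308.
s²ₚ = 311.139/308 = 1.010192... → 1.0102.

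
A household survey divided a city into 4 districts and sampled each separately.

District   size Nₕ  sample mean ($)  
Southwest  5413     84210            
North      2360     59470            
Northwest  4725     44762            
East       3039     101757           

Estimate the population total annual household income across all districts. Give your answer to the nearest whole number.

1116917903

Population total = Σ Nₕ·x̄ₕ (each stratum's size times its mean).
5413·84210 + 2360·59470 + 4725·44762 + 3039·101757 = 455828730 + 140349200 + 211500450 + 309239523 = 1116917903.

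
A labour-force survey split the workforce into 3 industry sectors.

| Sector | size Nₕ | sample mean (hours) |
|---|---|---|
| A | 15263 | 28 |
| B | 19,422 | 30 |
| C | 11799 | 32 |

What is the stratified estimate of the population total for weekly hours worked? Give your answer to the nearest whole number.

1387592

Population total = Σ Nₕ·x̄ₕ (each stratum's size times its mean).
15263·28 + 19422·30 + 11799·32 = 427364 + 582660 + 377568 = 1387592.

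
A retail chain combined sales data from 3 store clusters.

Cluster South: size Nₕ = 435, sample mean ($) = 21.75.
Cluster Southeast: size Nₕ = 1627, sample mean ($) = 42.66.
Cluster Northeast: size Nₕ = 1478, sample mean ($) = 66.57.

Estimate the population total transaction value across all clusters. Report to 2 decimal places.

177259.53

South: 435·21.75 = 9461.25
Southeast: 1627·42.66 = 69407.82
Northeast: 1478·66.57 = 98390.46
τ̂ = Σ Nₕx̄ₕ = 177259.53.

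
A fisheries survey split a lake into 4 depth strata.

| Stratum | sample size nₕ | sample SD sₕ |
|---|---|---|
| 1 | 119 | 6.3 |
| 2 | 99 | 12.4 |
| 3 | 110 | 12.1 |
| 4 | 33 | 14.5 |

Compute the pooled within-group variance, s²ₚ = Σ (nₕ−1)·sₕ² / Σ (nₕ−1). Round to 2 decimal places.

118.88

1: (119−1)·6.3² = 118·39.69 = 4683.42
2: (99−1)·12.4² = 98·153.76 = 15068.48
3: (110−1)·12.1² = 109·146.41 = 15958.69
4: (33−1)·14.5² = 32·210.25 = 6728
Numerator = 42438.59; denominator = Σ(nₕ−1) = 357.
s²ₚ = 42438.59/357 = 118.8756... → 118.88.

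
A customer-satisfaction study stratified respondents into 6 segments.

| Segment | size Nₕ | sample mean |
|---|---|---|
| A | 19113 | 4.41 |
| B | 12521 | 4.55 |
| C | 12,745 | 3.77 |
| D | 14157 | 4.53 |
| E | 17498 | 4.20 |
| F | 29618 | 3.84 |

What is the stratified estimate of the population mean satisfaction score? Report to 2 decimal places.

N = 19113 + 12521 + 12745 + 14157 + 17498 + 29618 = 105652.
Weight each subgroup mean by Nₕ/N and sum.
Σ Nₕx̄ₕ = 19113·4.41 + 12521·4.55 + 12745·3.77 + 14157·4.53 + 17498·4.20 + 29618·3.84 = 84288.33 + 56970.55 + 48048.65 + 64131.21 + 73491.6 + 113733.12 = 440663.46.
Divide by N: 440663.46 / 105652 = 4.1709... → 4.17.

4.17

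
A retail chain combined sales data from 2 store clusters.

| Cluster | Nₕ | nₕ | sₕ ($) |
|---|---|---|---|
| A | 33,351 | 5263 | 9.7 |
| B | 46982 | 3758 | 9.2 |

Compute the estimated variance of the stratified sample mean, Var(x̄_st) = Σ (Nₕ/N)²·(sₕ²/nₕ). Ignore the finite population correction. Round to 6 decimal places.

0.010785

N = 80333; Wₕ = Nₕ/N.
cluster A: (33351/80333)²·9.7²/5263 = 0.003081342
cluster B: (46982/80333)²·9.2²/3758 = 0.007703603
Sum = 0.010784945 → 0.010785.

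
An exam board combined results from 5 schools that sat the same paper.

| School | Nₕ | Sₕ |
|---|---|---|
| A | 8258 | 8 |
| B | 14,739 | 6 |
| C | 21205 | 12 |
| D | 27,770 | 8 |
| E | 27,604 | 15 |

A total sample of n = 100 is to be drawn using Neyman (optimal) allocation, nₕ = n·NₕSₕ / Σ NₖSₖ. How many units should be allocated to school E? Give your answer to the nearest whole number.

A: NₕSₕ = 8258·8 = 66064
B: NₕSₕ = 14739·6 = 88434
C: NₕSₕ = 21205·12 = 254460
D: NₕSₕ = 27770·8 = 222160
E: NₕSₕ = 27604·15 = 414060
Σ NₕSₕ = 1045178.
n_E = 100·414060/1045178 = 39.616... → 40.

40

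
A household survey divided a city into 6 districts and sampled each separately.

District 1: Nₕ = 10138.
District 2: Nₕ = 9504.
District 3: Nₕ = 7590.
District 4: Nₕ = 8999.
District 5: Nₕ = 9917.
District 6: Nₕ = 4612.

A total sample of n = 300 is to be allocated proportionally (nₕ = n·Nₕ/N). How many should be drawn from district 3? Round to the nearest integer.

N = 10138 + 9504 + 7590 + 8999 + 9917 + 4612 = 50760.
n_3 = 300·7590/50760 = 44.858... → 45.

45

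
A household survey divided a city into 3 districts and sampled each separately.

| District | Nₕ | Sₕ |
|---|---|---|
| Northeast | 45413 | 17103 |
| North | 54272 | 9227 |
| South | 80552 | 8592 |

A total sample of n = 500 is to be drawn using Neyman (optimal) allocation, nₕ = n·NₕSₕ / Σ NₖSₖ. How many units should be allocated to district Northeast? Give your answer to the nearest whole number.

Northeast: NₕSₕ = 45413·17103 = 776698539
North: NₕSₕ = 54272·9227 = 500767744
South: NₕSₕ = 80552·8592 = 692102784
Σ NₕSₕ = 1969569067.
n_Northeast = 500·776698539/1969569067 = 197.175... → 197.

197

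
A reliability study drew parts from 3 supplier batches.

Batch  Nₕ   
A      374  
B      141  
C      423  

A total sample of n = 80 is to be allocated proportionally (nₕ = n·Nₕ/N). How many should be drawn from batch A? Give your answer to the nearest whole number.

32

Share of batch A = 374/938 = 0.39872.
Allocate 80 × 0.39872 = 31.898... → 32.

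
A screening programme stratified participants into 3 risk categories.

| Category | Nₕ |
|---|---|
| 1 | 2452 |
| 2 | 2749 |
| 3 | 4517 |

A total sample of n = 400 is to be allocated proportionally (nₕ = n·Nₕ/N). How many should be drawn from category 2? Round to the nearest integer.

N = 2452 + 2749 + 4517 = 9718.
n_2 = 400·2749/9718 = 113.151... → 113.

113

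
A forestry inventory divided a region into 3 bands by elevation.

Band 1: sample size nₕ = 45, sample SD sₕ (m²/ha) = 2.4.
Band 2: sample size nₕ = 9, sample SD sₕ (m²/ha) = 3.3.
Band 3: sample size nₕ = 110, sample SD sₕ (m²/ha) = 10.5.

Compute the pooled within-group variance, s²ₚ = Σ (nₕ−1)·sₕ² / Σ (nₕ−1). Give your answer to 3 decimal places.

76.757

Degrees of freedom: 44 + 8 + 109 = 161.
Σ(nₕ−1)sₕ² = 44·5.76 + 8·10.89 + 109·110.25 = 12357.81.
s²ₚ = 12357.81 / 161 = 76.75658... → 76.757.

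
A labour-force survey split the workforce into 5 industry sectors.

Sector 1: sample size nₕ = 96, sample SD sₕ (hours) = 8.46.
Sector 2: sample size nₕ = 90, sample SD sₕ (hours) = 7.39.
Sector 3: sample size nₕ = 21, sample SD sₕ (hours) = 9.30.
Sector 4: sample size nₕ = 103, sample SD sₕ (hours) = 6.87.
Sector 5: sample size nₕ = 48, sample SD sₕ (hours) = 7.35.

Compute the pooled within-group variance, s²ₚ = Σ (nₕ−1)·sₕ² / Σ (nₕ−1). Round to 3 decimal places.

Degrees of freedom: 95 + 89 + 20 + 102 + 47 = 353.
Σ(nₕ−1)sₕ² = 95·71.5716 + 89·54.6121 + 20·86.49 + 102·47.1969 + 47·54.0225 = 20742.7202.
s²ₚ = 20742.7202 / 353 = 58.76125... → 58.761.

58.761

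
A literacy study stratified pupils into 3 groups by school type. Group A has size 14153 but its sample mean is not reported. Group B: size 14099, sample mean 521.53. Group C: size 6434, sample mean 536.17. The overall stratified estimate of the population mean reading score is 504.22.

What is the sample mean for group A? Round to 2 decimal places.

N = 14153 + 14099 + 6434 = 34686.
Overall total = μ·N = 504.22·34686 = 17489374.92.
Subtract the known strata: 14099·521.53 + 6434·536.17 = 10802769.25.
Remaining total for group A: 17489374.92 − 10802769.25 = 6686605.67.
Divide by its size: 6686605.67 / 14153 = 472.4515... → 472.45.

472.45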